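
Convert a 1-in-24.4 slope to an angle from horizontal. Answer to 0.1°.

tan θ = 1/24.4 = 0.0410
θ = arctan(0.0410) = 2.35°

2.3°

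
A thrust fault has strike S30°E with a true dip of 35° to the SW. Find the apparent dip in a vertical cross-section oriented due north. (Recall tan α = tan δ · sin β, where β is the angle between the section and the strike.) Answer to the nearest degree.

Angle between strike (S30°E) and section (due north): β = 30°.
tan(apparent dip) = tan 35° · sin 30° = 0.3501
α = arctan(0.3501) = 19.30°

19°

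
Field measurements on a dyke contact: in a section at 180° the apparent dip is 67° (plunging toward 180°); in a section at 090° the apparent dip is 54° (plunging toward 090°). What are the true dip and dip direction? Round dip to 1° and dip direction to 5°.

Each apparent-dip line lies in the plane. As unit vectors (x east, y north, z up), v₁ plunges 67°→180° and v₂ plunges 54°→090°.
Cross product v₁ × v₂ gives the pole to the plane: n ∝ (0.316, -0.541, 0.230).
tan δ = √(n_x²+n_y²)/n_z = 0.627/0.230, so δ = 69.9°.
Dip direction = azimuth of (n_x, n_y) = atan2(0.316, -0.541) = 150°.

true dip 70°, dip direction 150°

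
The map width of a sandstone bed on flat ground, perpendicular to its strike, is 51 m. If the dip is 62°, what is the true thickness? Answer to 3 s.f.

45.0 m

True thickness t = w · sin(dip) = 51 × sin 62°
t = 51 × 0.8829 = 45.030 m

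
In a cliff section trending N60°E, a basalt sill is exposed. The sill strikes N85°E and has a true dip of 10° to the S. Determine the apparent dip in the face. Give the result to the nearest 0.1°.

4.3°

Angle between strike (N85°E) and section (N60°E): β = 25°.
tan α = tan 10° × sin 25° = 0.1763 × 0.4226 = 0.0745
α = arctan(0.0745) = 4.26°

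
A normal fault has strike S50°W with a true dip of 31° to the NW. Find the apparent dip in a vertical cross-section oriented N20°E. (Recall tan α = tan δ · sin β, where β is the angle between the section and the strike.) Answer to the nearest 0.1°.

16.7°

The section lies 30° from the strike.
tan α = tan 31° × sin 30° = 0.6009 × 0.5000 = 0.3004
α = arctan(0.3004) = 16.72°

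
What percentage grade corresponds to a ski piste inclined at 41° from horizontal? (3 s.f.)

grade % = 100 × tan 41° = 100 × 0.8693

86.9%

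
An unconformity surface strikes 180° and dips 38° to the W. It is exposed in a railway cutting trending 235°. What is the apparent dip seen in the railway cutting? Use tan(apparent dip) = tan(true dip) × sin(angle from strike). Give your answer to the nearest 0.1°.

32.6°

The section lies 55° from the strike.
tan α = tan 38° × sin 55° = 0.7813 × 0.8192 = 0.6400
apparent dip = arctan 0.6400 = 32.62°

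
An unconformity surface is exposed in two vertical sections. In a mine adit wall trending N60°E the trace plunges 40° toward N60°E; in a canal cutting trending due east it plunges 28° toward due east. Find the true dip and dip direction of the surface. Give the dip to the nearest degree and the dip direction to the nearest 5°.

true dip 43°, dip direction 035°

Represent each trace as a vector plunging at its apparent dip toward its trend (east-north-up frame): v₁ = (0.663, 0.383, -0.643), v₂ = (0.883, 0.000, -0.469).
Cross product v₁ × v₂ gives the pole to the plane: n ∝ (0.180, 0.256, 0.338).
tan δ = √(n_x²+n_y²)/n_z = 0.313/0.338, so δ = 42.8°.
Dip direction = azimuth of (n_x, n_y) = atan2(0.180, 0.256) = 35°.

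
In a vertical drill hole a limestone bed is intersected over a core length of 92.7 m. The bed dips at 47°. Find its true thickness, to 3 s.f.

63.2 m

True thickness t = h · cos(dip) = 92.7 × cos 47°
t = 92.7 × 0.6820 = 63.221 m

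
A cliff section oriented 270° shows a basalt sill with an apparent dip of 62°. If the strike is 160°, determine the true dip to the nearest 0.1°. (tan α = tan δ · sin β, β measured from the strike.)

β = acute angle between strike 160° and section 270° = 70°.
tan(true dip) = tan 62° / sin 70° = 2.0014
δ = arctan(2.0014) = 63.45°

63.5°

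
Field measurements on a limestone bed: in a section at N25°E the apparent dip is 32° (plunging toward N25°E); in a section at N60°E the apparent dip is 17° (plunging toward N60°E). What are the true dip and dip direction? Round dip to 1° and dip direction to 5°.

The two traces are lines in the plane: v₁ = (sin 25°·cos 32°, cos 25°·cos 32°, −sin 32°), v₂ = (sin 60°·cos 17°, cos 60°·cos 17°, −sin 17°).
The plane normal is n = v₁ × v₂ ∝ (-0.029, 0.334, 0.465).
True dip = arccos(n_z / |n|) = arccos(0.8112) = 35.8°.
Dip direction = azimuth of (n_x, n_y) = atan2(-0.029, 0.334) = 355°.

true dip 36°, dip direction 355°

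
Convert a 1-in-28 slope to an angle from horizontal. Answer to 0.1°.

tan θ = 1/28 = 0.0357
θ = arctan(0.0357) = 2.05°

2.0°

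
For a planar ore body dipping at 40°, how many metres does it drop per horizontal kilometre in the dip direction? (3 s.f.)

839 m

drop per km = 1000 × tan 40° = 1000 × 0.8391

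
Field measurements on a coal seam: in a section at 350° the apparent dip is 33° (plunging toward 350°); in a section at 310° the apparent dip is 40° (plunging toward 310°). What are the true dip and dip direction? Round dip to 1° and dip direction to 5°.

Represent each trace as a vector plunging at its apparent dip toward its trend (east-north-up frame): v₁ = (-0.146, 0.826, -0.545), v₂ = (-0.587, 0.492, -0.643).
Cross product v₁ × v₂ gives the pole to the plane: n ∝ (-0.263, 0.226, 0.413).
True dip = arccos(n_z / |n|) = arccos(0.7660) = 40.0°.
Dip direction = azimuth of (n_x, n_y) = atan2(-0.263, 0.226) = 311°.

true dip 40°, dip direction 310°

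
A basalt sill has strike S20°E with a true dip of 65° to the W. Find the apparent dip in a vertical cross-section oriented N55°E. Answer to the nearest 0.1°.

64.2°

The section lies 75° from the strike.
tan(apparent dip) = tan 65° · sin 75° = 2.0714
α = arctan(2.0714) = 64.23°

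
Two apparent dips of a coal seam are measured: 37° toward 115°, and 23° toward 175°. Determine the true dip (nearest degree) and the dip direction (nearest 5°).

Each apparent-dip line lies in the plane. As unit vectors (x east, y north, z up), v₁ plunges 37°→115° and v₂ plunges 23°→175°.
n = v₁ × v₂ = (0.420, -0.235, 0.637) (taken with n_z > 0).
Dip δ = arctan(|n_h|/n_z) = arctan(0.481/0.637) = 37.1°.
The horizontal component of n points toward azimuth atan2(n_x, n_y) = 119°, the dip direction.

true dip 37°, dip direction 120°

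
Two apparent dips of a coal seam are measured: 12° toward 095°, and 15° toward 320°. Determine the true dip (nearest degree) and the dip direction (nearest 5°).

The two traces are lines in the plane: v₁ = (sin 95°·cos 12°, cos 95°·cos 12°, −sin 12°), v₂ = (sin 320°·cos 15°, cos 320°·cos 15°, −sin 15°).
The plane normal is n = v₁ × v₂ ∝ (0.176, 0.381, 0.668).
True dip = arccos(n_z / |n|) = arccos(0.8467) = 32.2°.
The horizontal component of n points toward azimuth atan2(n_x, n_y) = 25°, the dip direction.

true dip 32°, dip direction 025°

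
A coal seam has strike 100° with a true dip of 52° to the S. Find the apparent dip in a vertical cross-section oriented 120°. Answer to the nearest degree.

The strike is 100° and the section trends 120°; the acute angle between them is β = 20°.
tan(apparent dip) = tan 52° · sin 20° = 0.4378
apparent dip = arctan 0.4378 = 23.64°

24°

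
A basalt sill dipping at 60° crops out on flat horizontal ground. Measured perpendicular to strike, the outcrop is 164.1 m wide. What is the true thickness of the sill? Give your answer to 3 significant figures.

True thickness t = w · sin(dip) = 164.1 × sin 60°
t = 164.1 × 0.8660 = 142.115 m

142 m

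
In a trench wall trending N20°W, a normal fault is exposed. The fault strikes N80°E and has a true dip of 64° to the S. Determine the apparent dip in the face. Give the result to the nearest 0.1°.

63.7°

Angle between strike (N80°E) and section (N20°W): β = 80°.
tan α = tan 64° × sin 80° = 2.0503 × 0.9848 = 2.0192
apparent dip = arctan 2.0192 = 63.65°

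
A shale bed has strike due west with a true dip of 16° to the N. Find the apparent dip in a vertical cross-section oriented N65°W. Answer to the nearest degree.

7°

The section lies 25° from the strike.
tan(apparent dip) = tan 16° · sin 25° = 0.1212
α = arctan(0.1212) = 6.91°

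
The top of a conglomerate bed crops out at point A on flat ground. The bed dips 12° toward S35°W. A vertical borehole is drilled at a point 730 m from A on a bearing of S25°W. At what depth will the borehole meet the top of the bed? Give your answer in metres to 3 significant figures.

153 m

The hole lies 10° from the dip direction, so the down-dip offset is 730 × cos 10° = 718.91 m.
Depth = down-dip offset × tan(dip) = 718.91 × tan 12° = 718.91 × 0.2126
Depth = 152.81 m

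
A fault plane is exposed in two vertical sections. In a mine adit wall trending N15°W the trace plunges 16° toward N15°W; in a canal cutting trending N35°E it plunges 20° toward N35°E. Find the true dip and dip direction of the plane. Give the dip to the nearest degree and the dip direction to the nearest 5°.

true dip 20°, dip direction 025°

The two traces are lines in the plane: v₁ = (sin 345°·cos 16°, cos 345°·cos 16°, −sin 16°), v₂ = (sin 35°·cos 20°, cos 35°·cos 20°, −sin 20°).
The plane normal is n = v₁ × v₂ ∝ (0.105, 0.234, 0.692).
Dip δ = arctan(|n_h|/n_z) = arctan(0.256/0.692) = 20.3°.
Dip direction = azimuth of (n_x, n_y) = atan2(0.105, 0.234) = 24°.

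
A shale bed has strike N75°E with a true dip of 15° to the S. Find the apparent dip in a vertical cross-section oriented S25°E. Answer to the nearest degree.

15°

The strike is N75°E and the section trends S25°E; the acute angle between them is β = 80°.
tan(apparent dip) = tan 15° · sin 80° = 0.2639
α = arctan(0.2639) = 14.78°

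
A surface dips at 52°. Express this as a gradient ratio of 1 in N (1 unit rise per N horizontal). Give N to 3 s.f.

1 in 0.781

1 : N means tan θ = 1/N, so N = 1/tan 52° = 1/1.2799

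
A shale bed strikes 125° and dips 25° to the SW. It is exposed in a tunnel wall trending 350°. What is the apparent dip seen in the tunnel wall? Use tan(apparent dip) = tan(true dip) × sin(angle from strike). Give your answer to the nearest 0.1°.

Angle between strike (125°) and section (350°): β = 45°.
tan(apparent dip) = tan 25° · sin 45° = 0.3297
α = arctan(0.3297) = 18.25°

18.2°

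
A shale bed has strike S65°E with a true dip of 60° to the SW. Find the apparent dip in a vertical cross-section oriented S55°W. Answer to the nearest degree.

Angle between strike (S65°E) and section (S55°W): β = 60°.
tan α = tan 60° × sin 60° = 1.7321 × 0.8660 = 1.5000
α = arctan(1.5000) = 56.31°

56°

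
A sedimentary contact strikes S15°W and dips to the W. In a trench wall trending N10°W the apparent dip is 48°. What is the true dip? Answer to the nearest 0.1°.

69.2°

The section is 25° from the strike.
tan(true dip) = tan 48° / sin 25° = 2.6279
δ = arctan(2.6279) = 69.17°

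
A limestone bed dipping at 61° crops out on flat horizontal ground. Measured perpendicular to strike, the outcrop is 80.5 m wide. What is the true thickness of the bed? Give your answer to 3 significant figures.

70.4 m

True thickness t = w · sin(dip) = 80.5 × sin 61°
t = 80.5 × 0.8746 = 70.407 m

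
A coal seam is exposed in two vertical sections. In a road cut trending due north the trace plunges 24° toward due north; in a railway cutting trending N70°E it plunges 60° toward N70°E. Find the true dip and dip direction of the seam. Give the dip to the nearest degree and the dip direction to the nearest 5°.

Represent each trace as a vector plunging at its apparent dip toward its trend (east-north-up frame): v₁ = (0.000, 0.914, -0.407), v₂ = (0.470, 0.171, -0.866).
n = v₁ × v₂ = (0.722, 0.191, 0.429) (taken with n_z > 0).
tan δ = √(n_x²+n_y²)/n_z = 0.746/0.429, so δ = 60.1°.
The horizontal component of n points toward azimuth atan2(n_x, n_y) = 75°, the dip direction.

true dip 60°, dip direction 075°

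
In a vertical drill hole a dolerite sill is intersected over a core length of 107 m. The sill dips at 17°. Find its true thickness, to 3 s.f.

True thickness t = h · cos(dip) = 107 × cos 17°
t = 107 × 0.9563 = 102.325 m

102 m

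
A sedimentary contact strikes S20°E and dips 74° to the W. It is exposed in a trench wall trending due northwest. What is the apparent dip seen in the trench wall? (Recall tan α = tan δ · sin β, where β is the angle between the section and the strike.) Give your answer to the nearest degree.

The section lies 25° from the strike.
tan α = tan 74° × sin 25° = 3.4874 × 0.4226 = 1.4738
α = arctan(1.4738) = 55.84°

56°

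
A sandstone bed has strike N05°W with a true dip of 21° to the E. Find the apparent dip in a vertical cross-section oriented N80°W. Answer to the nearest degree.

20°

The strike is N05°W and the section trends N80°W; the acute angle between them is β = 75°.
tan α = tan 21° × sin 75° = 0.3839 × 0.9659 = 0.3708
apparent dip = arctan 0.3708 = 20.34°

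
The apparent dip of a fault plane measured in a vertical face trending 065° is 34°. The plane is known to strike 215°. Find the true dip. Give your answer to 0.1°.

53.5°

The section is 30° from the strike.
tan(true dip) = tan 34° / sin 30° = 1.3490
δ = arctan(1.3490) = 53.45°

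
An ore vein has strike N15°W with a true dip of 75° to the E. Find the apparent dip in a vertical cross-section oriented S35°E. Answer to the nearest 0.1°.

51.9°

The strike is N15°W and the section trends S35°E; the acute angle between them is β = 20°.
tan α = tan 75° × sin 20° = 3.7321 × 0.3420 = 1.2764
apparent dip = arctan 1.2764 = 51.92°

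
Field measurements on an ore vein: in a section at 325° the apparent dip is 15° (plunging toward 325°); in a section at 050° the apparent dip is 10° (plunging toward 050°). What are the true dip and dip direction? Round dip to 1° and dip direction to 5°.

The two traces are lines in the plane: v₁ = (sin 325°·cos 15°, cos 325°·cos 15°, −sin 15°), v₂ = (sin 50°·cos 10°, cos 50°·cos 10°, −sin 10°).
Cross product v₁ × v₂ gives the pole to the plane: n ∝ (-0.026, 0.291, 0.948).
Dip δ = arctan(|n_h|/n_z) = arctan(0.293/0.948) = 17.2°.
The horizontal component of n points toward azimuth atan2(n_x, n_y) = 355°, the dip direction.

true dip 17°, dip direction 355°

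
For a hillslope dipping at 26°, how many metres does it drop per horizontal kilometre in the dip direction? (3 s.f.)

488 m

drop per km = 1000 × tan 26° = 1000 × 0.4877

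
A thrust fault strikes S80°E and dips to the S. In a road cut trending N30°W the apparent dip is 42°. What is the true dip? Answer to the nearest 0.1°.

β = acute angle between strike S80°E and section N30°W = 50°.
tan δ = tan α / sin β = tan 42° / sin 50° = 0.9004 / 0.7660 = 1.1754
true dip = arctan 1.1754 = 49.61°

49.6°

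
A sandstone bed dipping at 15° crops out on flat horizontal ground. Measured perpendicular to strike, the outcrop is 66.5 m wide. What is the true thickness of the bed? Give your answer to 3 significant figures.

True thickness t = w · sin(dip) = 66.5 × sin 15°
t = 66.5 × 0.2588 = 17.211 m

17.2 m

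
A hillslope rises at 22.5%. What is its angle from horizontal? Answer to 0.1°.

12.7°

tan θ = 22.5/100 = 0.2250
θ = arctan(0.2250) = 12.68°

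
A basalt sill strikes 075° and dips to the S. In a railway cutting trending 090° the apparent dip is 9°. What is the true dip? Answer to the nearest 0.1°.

The section is 15° from the strike.
tan(true dip) = tan 9° / sin 15° = 0.6120
true dip = arctan 0.6120 = 31.46°

31.5°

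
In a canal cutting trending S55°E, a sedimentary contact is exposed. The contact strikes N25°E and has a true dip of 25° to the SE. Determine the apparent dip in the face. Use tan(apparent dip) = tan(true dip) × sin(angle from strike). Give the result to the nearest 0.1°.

24.7°

The strike is N25°E and the section trends S55°E; the acute angle between them is β = 80°.
tan α = tan 25° × sin 80° = 0.4663 × 0.9848 = 0.4592
α = arctan(0.4592) = 24.67°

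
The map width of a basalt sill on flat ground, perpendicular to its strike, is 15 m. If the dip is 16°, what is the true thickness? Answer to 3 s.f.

4.13 m

True thickness t = w · sin(dip) = 15 × sin 16°
t = 15 × 0.2756 = 4.135 m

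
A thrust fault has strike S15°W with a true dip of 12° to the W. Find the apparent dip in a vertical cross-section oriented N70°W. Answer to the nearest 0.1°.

Angle between strike (S15°W) and section (N70°W): β = 85°.
tan α = tan 12° × sin 85° = 0.2126 × 0.9962 = 0.2117
apparent dip = arctan 0.2117 = 11.96°

12.0°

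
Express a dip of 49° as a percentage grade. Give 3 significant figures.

grade % = 100 × tan 49° = 100 × 1.1504

115%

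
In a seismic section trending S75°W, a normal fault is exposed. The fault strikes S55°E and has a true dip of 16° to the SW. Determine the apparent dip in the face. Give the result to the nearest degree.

Angle between strike (S55°E) and section (S75°W): β = 50°.
tan(apparent dip) = tan 16° · sin 50° = 0.2197
apparent dip = arctan 0.2197 = 12.39°

12°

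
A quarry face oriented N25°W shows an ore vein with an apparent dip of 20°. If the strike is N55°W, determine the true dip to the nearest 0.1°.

36.1°

β = acute angle between strike N55°W and section N25°W = 30°.
tan δ = tan α / sin β = tan 20° / sin 30° = 0.3640 / 0.5000 = 0.7279
δ = arctan(0.7279) = 36.05°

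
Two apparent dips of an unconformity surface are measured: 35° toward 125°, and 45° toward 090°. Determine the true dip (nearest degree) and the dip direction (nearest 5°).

true dip 46°, dip direction 080°

The two traces are lines in the plane: v₁ = (sin 125°·cos 35°, cos 125°·cos 35°, −sin 35°), v₂ = (sin 90°·cos 45°, cos 90°·cos 45°, −sin 45°).
n = v₁ × v₂ = (0.332, 0.069, 0.332) (taken with n_z > 0).
tan δ = √(n_x²+n_y²)/n_z = 0.339/0.332, so δ = 45.6°.
Dip direction = azimuth of (n_x, n_y) = atan2(0.332, 0.069) = 78°.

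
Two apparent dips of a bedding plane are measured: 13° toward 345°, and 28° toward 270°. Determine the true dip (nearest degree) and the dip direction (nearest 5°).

true dip 28°, dip direction 280°

Each apparent-dip line lies in the plane. As unit vectors (x east, y north, z up), v₁ plunges 13°→345° and v₂ plunges 28°→270°.
n = v₁ × v₂ = (-0.442, 0.080, 0.831) (taken with n_z > 0).
tan δ = √(n_x²+n_y²)/n_z = 0.449/0.831, so δ = 28.4°.
Dip direction = azimuth of (n_x, n_y) = atan2(-0.442, 0.080) = 280°.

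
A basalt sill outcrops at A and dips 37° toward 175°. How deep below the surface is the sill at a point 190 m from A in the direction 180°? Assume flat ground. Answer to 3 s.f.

The hole lies 5° from the dip direction, so the down-dip offset is 190 × cos 5° = 189.28 m.
Depth = down-dip offset × tan(dip) = 189.28 × tan 37° = 189.28 × 0.7536
Depth = 142.63 m

143 m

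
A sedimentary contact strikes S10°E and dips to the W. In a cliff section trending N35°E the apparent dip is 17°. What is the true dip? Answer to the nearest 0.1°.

23.4°

β = acute angle between strike S10°E and section N35°E = 45°.
tan(true dip) = tan 17° / sin 45° = 0.4324
true dip = arctan 0.4324 = 23.38°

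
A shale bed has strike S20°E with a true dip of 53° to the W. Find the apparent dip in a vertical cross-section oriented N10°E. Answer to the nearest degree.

The strike is S20°E and the section trends N10°E; the acute angle between them is β = 30°.
tan α = tan 53° × sin 30° = 1.3270 × 0.5000 = 0.6635
α = arctan(0.6635) = 33.57°

34°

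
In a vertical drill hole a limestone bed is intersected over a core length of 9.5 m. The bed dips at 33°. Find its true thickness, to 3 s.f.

True thickness t = h · cos(dip) = 9.5 × cos 33°
t = 9.5 × 0.8387 = 7.967 m

7.97 m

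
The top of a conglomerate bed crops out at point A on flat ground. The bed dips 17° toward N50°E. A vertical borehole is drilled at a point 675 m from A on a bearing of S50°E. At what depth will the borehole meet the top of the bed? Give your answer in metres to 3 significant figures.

The hole lies 80° from the dip direction, so the down-dip offset is 675 × cos 80° = 117.21 m.
Depth = down-dip offset × tan(dip) = 117.21 × tan 17° = 117.21 × 0.3057
Depth = 35.84 m

35.8 m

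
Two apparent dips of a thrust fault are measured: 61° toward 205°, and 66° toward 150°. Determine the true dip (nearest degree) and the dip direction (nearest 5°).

true dip 67°, dip direction 165°

Each apparent-dip line lies in the plane. As unit vectors (x east, y north, z up), v₁ plunges 61°→205° and v₂ plunges 66°→150°.
The plane normal is n = v₁ × v₂ ∝ (0.093, -0.365, 0.162).
Dip δ = arctan(|n_h|/n_z) = arctan(0.377/0.162) = 66.8°.
Dip direction = azimuth of (n_x, n_y) = atan2(0.093, -0.365) = 166°.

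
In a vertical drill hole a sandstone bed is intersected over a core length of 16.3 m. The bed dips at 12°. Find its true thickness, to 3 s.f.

15.9 m

True thickness t = h · cos(dip) = 16.3 × cos 12°
t = 16.3 × 0.9781 = 15.944 m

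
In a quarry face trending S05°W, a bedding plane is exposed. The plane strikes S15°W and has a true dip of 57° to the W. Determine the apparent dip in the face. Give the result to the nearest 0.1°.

The strike is S15°W and the section trends S05°W; the acute angle between them is β = 10°.
tan(apparent dip) = tan 57° · sin 10° = 0.2674
α = arctan(0.2674) = 14.97°

15.0°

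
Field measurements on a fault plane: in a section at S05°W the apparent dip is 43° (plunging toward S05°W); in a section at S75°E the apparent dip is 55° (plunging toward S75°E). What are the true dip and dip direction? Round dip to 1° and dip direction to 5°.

true dip 58°, dip direction 130°

Represent each trace as a vector plunging at its apparent dip toward its trend (east-north-up frame): v₁ = (-0.064, -0.729, -0.682), v₂ = (0.554, -0.148, -0.819).
The plane normal is n = v₁ × v₂ ∝ (0.496, -0.430, 0.413).
tan δ = √(n_x²+n_y²)/n_z = 0.656/0.413, so δ = 57.8°.
Dip direction = azimuth of (n_x, n_y) = atan2(0.496, -0.430) = 131°.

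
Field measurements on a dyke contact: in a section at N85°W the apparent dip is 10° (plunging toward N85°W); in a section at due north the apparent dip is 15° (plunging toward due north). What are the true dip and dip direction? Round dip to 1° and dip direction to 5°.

The two traces are lines in the plane: v₁ = (sin 275°·cos 10°, cos 275°·cos 10°, −sin 10°), v₂ = (sin 0°·cos 15°, cos 0°·cos 15°, −sin 15°).
The plane normal is n = v₁ × v₂ ∝ (-0.146, 0.254, 0.948).
Dip δ = arctan(|n_h|/n_z) = arctan(0.293/0.948) = 17.2°.
Dip direction = atan2(-0.146, 0.254) = 330° (azimuth of n's horizontal projection).

true dip 17°, dip direction 330°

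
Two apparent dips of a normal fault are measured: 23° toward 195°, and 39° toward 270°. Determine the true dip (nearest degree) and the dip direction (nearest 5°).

Represent each trace as a vector plunging at its apparent dip toward its trend (east-north-up frame): v₁ = (-0.238, -0.889, -0.391), v₂ = (-0.777, -0.000, -0.629).
n = v₁ × v₂ = (-0.560, -0.154, 0.691) (taken with n_z > 0).
tan δ = √(n_x²+n_y²)/n_z = 0.580/0.691, so δ = 40.0°.
Dip direction = azimuth of (n_x, n_y) = atan2(-0.560, -0.154) = 255°.

true dip 40°, dip direction 255°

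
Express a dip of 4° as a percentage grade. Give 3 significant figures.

grade % = 100 × tan 4° = 100 × 0.0699

6.99%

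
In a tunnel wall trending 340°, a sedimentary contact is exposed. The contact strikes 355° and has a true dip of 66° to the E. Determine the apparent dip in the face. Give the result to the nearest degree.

30°

Angle between strike (355°) and section (340°): β = 15°.
tan α = tan 66° × sin 15° = 2.2460 × 0.2588 = 0.5813
apparent dip = arctan 0.5813 = 30.17°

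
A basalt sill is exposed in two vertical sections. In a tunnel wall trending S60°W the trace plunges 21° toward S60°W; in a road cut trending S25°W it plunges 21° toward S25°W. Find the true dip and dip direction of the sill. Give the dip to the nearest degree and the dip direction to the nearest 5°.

true dip 22°, dip direction 220°

Each apparent-dip line lies in the plane. As unit vectors (x east, y north, z up), v₁ plunges 21°→S60°W and v₂ plunges 21°→S25°W.
n = v₁ × v₂ = (-0.136, -0.148, 0.500) (taken with n_z > 0).
tan δ = √(n_x²+n_y²)/n_z = 0.201/0.500, so δ = 21.9°.
Dip direction = atan2(-0.136, -0.148) = 222° (azimuth of n's horizontal projection).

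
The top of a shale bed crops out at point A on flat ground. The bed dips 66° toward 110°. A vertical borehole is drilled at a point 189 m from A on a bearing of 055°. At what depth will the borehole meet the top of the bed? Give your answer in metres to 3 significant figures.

The hole lies 55° from the dip direction, so the down-dip offset is 189 × cos 55° = 108.41 m.
Depth = down-dip offset × tan(dip) = 108.41 × tan 66° = 108.41 × 2.2460
Depth = 243.48 m

243 m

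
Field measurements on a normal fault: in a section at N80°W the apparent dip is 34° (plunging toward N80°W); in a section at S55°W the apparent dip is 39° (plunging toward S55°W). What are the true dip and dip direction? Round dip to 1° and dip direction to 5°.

Each apparent-dip line lies in the plane. As unit vectors (x east, y north, z up), v₁ plunges 34°→N80°W and v₂ plunges 39°→S55°W.
Cross product v₁ × v₂ gives the pole to the plane: n ∝ (-0.340, -0.158, 0.456).
tan δ = √(n_x²+n_y²)/n_z = 0.375/0.456, so δ = 39.4°.
Dip direction = atan2(-0.340, -0.158) = 245° (azimuth of n's horizontal projection).

true dip 39°, dip direction 245°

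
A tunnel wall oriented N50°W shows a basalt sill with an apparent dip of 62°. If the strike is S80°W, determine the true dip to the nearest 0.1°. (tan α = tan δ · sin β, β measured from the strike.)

67.8°

β = acute angle between strike S80°W and section N50°W = 50°.
tan δ = tan α / sin β = tan 62° / sin 50° = 1.8807 / 0.7660 = 2.4551
δ = arctan(2.4551) = 67.84°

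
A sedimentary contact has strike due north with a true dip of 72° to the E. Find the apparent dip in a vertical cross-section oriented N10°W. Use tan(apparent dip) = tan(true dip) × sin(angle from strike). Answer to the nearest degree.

28°

The section lies 10° from the strike.
tan α = tan 72° × sin 10° = 3.0777 × 0.1736 = 0.5344
apparent dip = arctan 0.5344 = 28.12°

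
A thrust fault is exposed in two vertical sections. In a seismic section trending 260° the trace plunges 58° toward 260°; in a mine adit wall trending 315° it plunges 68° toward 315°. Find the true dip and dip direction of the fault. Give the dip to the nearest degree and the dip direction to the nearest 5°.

true dip 68°, dip direction 310°

The two traces are lines in the plane: v₁ = (sin 260°·cos 58°, cos 260°·cos 58°, −sin 58°), v₂ = (sin 315°·cos 68°, cos 315°·cos 68°, −sin 68°).
The plane normal is n = v₁ × v₂ ∝ (-0.310, 0.259, 0.163).
tan δ = √(n_x²+n_y²)/n_z = 0.404/0.163, so δ = 68.1°.
Dip direction = atan2(-0.310, 0.259) = 310° (azimuth of n's horizontal projection).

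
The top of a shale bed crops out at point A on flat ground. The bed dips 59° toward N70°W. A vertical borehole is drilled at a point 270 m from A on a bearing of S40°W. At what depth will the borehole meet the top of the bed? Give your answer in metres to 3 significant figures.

The hole lies 70° from the dip direction, so the down-dip offset is 270 × cos 70° = 92.35 m.
Depth = down-dip offset × tan(dip) = 92.35 × tan 59° = 92.35 × 1.6643
Depth = 153.69 m

154 m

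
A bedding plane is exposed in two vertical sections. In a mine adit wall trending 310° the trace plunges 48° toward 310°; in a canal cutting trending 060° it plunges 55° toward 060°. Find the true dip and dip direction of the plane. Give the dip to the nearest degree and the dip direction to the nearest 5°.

Represent each trace as a vector plunging at its apparent dip toward its trend (east-north-up frame): v₁ = (-0.513, 0.430, -0.743), v₂ = (0.497, 0.287, -0.819).
Cross product v₁ × v₂ gives the pole to the plane: n ∝ (0.139, 0.789, 0.361).
tan δ = √(n_x²+n_y²)/n_z = 0.801/0.361, so δ = 65.8°.
Dip direction = atan2(0.139, 0.789) = 10° (azimuth of n's horizontal projection).

true dip 66°, dip direction 010°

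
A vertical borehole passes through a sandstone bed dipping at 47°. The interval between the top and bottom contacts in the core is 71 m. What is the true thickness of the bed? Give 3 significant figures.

48.4 m

True thickness t = h · cos(dip) = 71 × cos 47°
t = 71 × 0.6820 = 48.422 m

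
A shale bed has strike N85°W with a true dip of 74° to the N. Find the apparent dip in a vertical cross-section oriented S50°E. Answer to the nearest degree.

63°

Angle between strike (N85°W) and section (S50°E): β = 35°.
tan α = tan 74° × sin 35° = 3.4874 × 0.5736 = 2.0003
α = arctan(2.0003) = 63.44°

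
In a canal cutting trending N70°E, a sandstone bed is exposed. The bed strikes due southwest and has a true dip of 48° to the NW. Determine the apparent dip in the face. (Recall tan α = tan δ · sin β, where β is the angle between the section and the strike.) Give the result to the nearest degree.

The section lies 25° from the strike.
tan α = tan 48° × sin 25° = 1.1106 × 0.4226 = 0.4694
apparent dip = arctan 0.4694 = 25.14°

25°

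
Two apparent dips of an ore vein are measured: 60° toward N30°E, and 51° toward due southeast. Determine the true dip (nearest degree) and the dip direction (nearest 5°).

Each apparent-dip line lies in the plane. As unit vectors (x east, y north, z up), v₁ plunges 60°→N30°E and v₂ plunges 51°→due southeast.
n = v₁ × v₂ = (0.722, 0.191, 0.304) (taken with n_z > 0).
True dip = arccos(n_z / |n|) = arccos(0.3770) = 67.9°.
Dip direction = azimuth of (n_x, n_y) = atan2(0.722, 0.191) = 75°.

true dip 68°, dip direction 075°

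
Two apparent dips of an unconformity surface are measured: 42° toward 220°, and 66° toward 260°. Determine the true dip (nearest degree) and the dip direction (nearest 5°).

true dip 69°, dip direction 290°

Represent each trace as a vector plunging at its apparent dip toward its trend (east-north-up frame): v₁ = (-0.478, -0.569, -0.669), v₂ = (-0.401, -0.071, -0.914).
The plane normal is n = v₁ × v₂ ∝ (-0.473, 0.168, 0.194).
True dip = arccos(n_z / |n|) = arccos(0.3610) = 68.8°.
Dip direction = azimuth of (n_x, n_y) = atan2(-0.473, 0.168) = 290°.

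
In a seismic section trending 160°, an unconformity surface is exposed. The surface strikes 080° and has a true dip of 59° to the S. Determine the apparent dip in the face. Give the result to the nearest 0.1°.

58.6°

Angle between strike (080°) and section (160°): β = 80°.
tan α = tan 59° × sin 80° = 1.6643 × 0.9848 = 1.6390
α = arctan(1.6390) = 58.61°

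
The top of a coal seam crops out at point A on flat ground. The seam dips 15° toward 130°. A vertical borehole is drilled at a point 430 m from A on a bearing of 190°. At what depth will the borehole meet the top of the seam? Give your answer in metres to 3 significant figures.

The hole lies 60° from the dip direction, so the down-dip offset is 430 × cos 60° = 215.00 m.
Depth = down-dip offset × tan(dip) = 215.00 × tan 15° = 215.00 × 0.2679
Depth = 57.61 m

57.6 m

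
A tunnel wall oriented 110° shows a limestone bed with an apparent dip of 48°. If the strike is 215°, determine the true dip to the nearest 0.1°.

49.0°

The section is 75° from the strike.
tan δ = tan α / sin β = tan 48° / sin 75° = 1.1106 / 0.9659 = 1.1498
true dip = arctan 1.1498 = 48.99°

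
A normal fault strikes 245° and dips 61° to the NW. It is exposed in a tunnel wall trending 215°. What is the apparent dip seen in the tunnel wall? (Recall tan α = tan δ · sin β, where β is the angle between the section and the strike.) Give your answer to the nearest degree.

42°

Angle between strike (245°) and section (215°): β = 30°.
tan(apparent dip) = tan 61° · sin 30° = 0.9020
apparent dip = arctan 0.9020 = 42.05°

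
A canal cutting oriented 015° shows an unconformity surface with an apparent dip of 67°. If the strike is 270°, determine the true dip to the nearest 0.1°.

67.7°

The section is 75° from the strike.
tan δ = tan α / sin β = tan 67° / sin 75° = 2.3559 / 0.9659 = 2.4390
δ = arctan(2.4390) = 67.71°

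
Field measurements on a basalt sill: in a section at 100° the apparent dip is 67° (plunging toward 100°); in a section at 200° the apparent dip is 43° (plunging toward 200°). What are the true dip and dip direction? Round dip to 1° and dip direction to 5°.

true dip 70°, dip direction 130°

The two traces are lines in the plane: v₁ = (sin 100°·cos 67°, cos 100°·cos 67°, −sin 67°), v₂ = (sin 200°·cos 43°, cos 200°·cos 43°, −sin 43°).
n = v₁ × v₂ = (0.586, -0.493, 0.281) (taken with n_z > 0).
tan δ = √(n_x²+n_y²)/n_z = 0.766/0.281, so δ = 69.8°.
The horizontal component of n points toward azimuth atan2(n_x, n_y) = 130°, the dip direction.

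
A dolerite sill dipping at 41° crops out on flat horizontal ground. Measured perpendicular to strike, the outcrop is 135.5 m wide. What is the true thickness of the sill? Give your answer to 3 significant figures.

True thickness t = w · sin(dip) = 135.5 × sin 41°
t = 135.5 × 0.6561 = 88.896 m

88.9 m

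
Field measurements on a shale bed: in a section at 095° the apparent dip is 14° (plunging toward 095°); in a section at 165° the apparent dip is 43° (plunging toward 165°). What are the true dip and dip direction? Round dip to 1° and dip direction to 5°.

Each apparent-dip line lies in the plane. As unit vectors (x east, y north, z up), v₁ plunges 14°→095° and v₂ plunges 43°→165°.
Cross product v₁ × v₂ gives the pole to the plane: n ∝ (0.113, -0.613, 0.667).
tan δ = √(n_x²+n_y²)/n_z = 0.624/0.667, so δ = 43.1°.
The horizontal component of n points toward azimuth atan2(n_x, n_y) = 170°, the dip direction.

true dip 43°, dip direction 170°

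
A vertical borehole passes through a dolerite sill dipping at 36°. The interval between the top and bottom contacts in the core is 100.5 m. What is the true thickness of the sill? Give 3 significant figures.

81.3 m

True thickness t = h · cos(dip) = 100.5 × cos 36°
t = 100.5 × 0.8090 = 81.306 m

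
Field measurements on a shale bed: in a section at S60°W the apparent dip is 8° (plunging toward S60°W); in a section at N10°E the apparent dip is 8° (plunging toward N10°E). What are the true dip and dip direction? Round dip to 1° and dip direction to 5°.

The two traces are lines in the plane: v₁ = (sin 240°·cos 8°, cos 240°·cos 8°, −sin 8°), v₂ = (sin 10°·cos 8°, cos 10°·cos 8°, −sin 8°).
n = v₁ × v₂ = (-0.205, 0.143, 0.751) (taken with n_z > 0).
True dip = arccos(n_z / |n|) = arccos(0.9489) = 18.4°.
Dip direction = atan2(-0.205, 0.143) = 305° (azimuth of n's horizontal projection).

true dip 18°, dip direction 305°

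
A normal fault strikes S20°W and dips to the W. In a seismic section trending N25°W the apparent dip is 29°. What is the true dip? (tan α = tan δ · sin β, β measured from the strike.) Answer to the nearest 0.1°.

38.1°

The section is 45° from the strike.
tan(true dip) = tan 29° / sin 45° = 0.7839
δ = arctan(0.7839) = 38.09°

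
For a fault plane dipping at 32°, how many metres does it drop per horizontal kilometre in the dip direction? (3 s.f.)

drop per km = 1000 × tan 32° = 1000 × 0.6249

625 m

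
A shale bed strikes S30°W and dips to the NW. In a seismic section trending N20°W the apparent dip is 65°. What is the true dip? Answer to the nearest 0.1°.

70.3°

β = acute angle between strike S30°W and section N20°W = 50°.
tan δ = tan α / sin β = tan 65° / sin 50° = 2.1445 / 0.7660 = 2.7995
δ = arctan(2.7995) = 70.34°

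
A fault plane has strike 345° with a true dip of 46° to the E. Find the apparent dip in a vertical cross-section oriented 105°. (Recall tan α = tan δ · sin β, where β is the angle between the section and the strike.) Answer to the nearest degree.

42°

The section lies 60° from the strike.
tan(apparent dip) = tan 46° · sin 60° = 0.8968
α = arctan(0.8968) = 41.89°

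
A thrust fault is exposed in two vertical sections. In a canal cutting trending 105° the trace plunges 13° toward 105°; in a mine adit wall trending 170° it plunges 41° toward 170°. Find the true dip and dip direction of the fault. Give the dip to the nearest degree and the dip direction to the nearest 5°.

Represent each trace as a vector plunging at its apparent dip toward its trend (east-north-up frame): v₁ = (0.941, -0.252, -0.225), v₂ = (0.131, -0.743, -0.656).
n = v₁ × v₂ = (0.002, -0.588, 0.666) (taken with n_z > 0).
Dip δ = arctan(|n_h|/n_z) = arctan(0.588/0.666) = 41.4°.
Dip direction = atan2(0.002, -0.588) = 180° (azimuth of n's horizontal projection).

true dip 41°, dip direction 180°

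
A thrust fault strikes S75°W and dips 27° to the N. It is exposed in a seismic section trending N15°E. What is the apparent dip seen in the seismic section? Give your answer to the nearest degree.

24°

Angle between strike (S75°W) and section (N15°E): β = 60°.
tan α = tan 27° × sin 60° = 0.5095 × 0.8660 = 0.4413
apparent dip = arctan 0.4413 = 23.81°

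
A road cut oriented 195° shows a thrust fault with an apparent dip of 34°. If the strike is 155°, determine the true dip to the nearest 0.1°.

46.4°

The section is 40° from the strike.
tan δ = tan α / sin β = tan 34° / sin 40° = 0.6745 / 0.6428 = 1.0493
δ = arctan(1.0493) = 46.38°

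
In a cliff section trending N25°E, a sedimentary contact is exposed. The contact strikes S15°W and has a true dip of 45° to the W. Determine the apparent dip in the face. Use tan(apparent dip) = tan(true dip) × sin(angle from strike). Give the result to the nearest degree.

Angle between strike (S15°W) and section (N25°E): β = 10°.
tan(apparent dip) = tan 45° · sin 10° = 0.1736
apparent dip = arctan 0.1736 = 9.85°

10°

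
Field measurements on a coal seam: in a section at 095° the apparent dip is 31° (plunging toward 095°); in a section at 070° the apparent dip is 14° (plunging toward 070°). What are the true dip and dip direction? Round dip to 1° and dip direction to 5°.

true dip 43°, dip direction 145°

The two traces are lines in the plane: v₁ = (sin 95°·cos 31°, cos 95°·cos 31°, −sin 31°), v₂ = (sin 70°·cos 14°, cos 70°·cos 14°, −sin 14°).
n = v₁ × v₂ = (0.189, -0.263, 0.351) (taken with n_z > 0).
True dip = arccos(n_z / |n|) = arccos(0.7354) = 42.7°.
Dip direction = azimuth of (n_x, n_y) = atan2(0.189, -0.263) = 144°.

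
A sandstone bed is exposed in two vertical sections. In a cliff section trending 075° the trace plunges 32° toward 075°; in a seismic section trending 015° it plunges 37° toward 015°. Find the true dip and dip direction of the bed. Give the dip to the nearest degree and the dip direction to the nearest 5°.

The two traces are lines in the plane: v₁ = (sin 75°·cos 32°, cos 75°·cos 32°, −sin 32°), v₂ = (sin 15°·cos 37°, cos 15°·cos 37°, −sin 37°).
The plane normal is n = v₁ × v₂ ∝ (0.277, 0.383, 0.587).
tan δ = √(n_x²+n_y²)/n_z = 0.473/0.587, so δ = 38.9°.
Dip direction = atan2(0.277, 0.383) = 36° (azimuth of n's horizontal projection).

true dip 39°, dip direction 035°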